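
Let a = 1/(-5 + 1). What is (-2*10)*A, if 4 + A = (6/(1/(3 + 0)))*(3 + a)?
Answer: -910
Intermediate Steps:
a = -1/4 (a = 1/(-4) = -1/4 ≈ -0.25000)
A = 91/2 (A = -4 + (6/(1/(3 + 0)))*(3 - 1/4) = -4 + (6/(1/3))*(11/4) = -4 + (6*3)*(11/4) = -4 + 18*(11/4) = -4 + 99/2 = 91/2 ≈ 45.500)
(-2*10)*A = -2*10*(91/2) = -20*91/2 = -910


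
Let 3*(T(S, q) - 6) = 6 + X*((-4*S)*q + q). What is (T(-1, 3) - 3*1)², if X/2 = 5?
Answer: 3025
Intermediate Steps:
X = 10 (X = 2*5 = 10)
T(S, q) = 8 + 10*q/3 - 40*S*q/3 (T(S, q) = 6 + (6 + 10*((-4*S)*q + q))/3 = 6 + (6 + 10*(-4*S*q + q))/3 = 6 + (6 + 10*(q - 4*S*q))/3 = 6 + (6 + (10*q - 40*S*q))/3 = 6 + (6 + 10*q - 40*S*q)/3 = 6 + (2 + 10*q/3 - 40*S*q/3) = 8 + 10*q/3 - 40*S*q/3)
(T(-1, 3) - 3*1)² = ((8 + (10/3)*3 - 40/3*(-1)*3) - 3*1)² = ((8 + 10 + 40) - 3)² = (58 - 3)² = 55² = 3025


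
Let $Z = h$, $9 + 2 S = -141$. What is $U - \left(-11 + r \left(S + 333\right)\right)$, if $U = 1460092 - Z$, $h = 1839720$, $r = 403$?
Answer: $-483591$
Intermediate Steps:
$S = -75$ ($S = - \frac{9}{2} + \frac{1}{2} \left(-141\right) = - \frac{9}{2} - \frac{141}{2} = -75$)
$Z = 1839720$
$U = -379628$ ($U = 1460092 - 1839720 = -379628$)
$U - \left(-11 + r \left(S + 333\right)\right) = -379628 - \left(-11 + 403 \left(-75 + 333\right)\right) = -379628 - \left(-11 + 403 \cdot 258\right) = -379628 - \left(-11 + 103974\right) = -379628 - 103963 = -483591$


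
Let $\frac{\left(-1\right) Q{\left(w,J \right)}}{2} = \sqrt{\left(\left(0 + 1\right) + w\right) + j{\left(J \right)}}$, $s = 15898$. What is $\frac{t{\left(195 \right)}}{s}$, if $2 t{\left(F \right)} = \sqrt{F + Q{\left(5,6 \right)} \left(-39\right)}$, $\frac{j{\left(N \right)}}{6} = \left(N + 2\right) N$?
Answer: $\frac{\sqrt{195 + 546 \sqrt{6}}}{31796} \approx 0.0012312$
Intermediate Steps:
$j{\left(N \right)} = 6 N \left(2 + N\right)$ ($j{\left(N \right)} = 6 \left(N + 2\right) N = 6 \left(2 + N\right) N = 6 N \left(2 + N\right)$)
$Q{\left(w,J \right)} = - 2 \sqrt{1 + w + 6 J \left(2 + J\right)}$ ($Q{\left(w,J \right)} = - 2 \sqrt{\left(\left(0 + 1\right) + w\right) + 6 J \left(2 + J\right)} = - 2 \sqrt{\left(1 + w\right) + 6 J \left(2 + J\right)} = - 2 \sqrt{1 + w + 6 J \left(2 + J\right)}$)
$t{\left(F \right)} = \frac{\sqrt{F + 546 \sqrt{6}}}{2}$ ($t{\left(F \right)} = \frac{\sqrt{F + - 2 \sqrt{1 + 5 + 6 \cdot 6 \left(2 + 6\right)} \left(-39\right)}}{2} = \frac{\sqrt{F + - 2 \sqrt{1 + 5 + 6 \cdot 6 \cdot 8} \left(-39\right)}}{2} = \frac{\sqrt{F + - 2 \sqrt{1 + 5 + 288} \left(-39\right)}}{2} = \frac{\sqrt{F + - 2 \sqrt{294} \left(-39\right)}}{2} = \frac{\sqrt{F + - 2 \cdot 7 \sqrt{6} \left(-39\right)}}{2} = \frac{\sqrt{F + - 14 \sqrt{6} \left(-39\right)}}{2} = \frac{\sqrt{F + 546 \sqrt{6}}}{2}$)
$\frac{t{\left(195 \right)}}{s} = \frac{\frac{1}{2} \sqrt{195 + 546 \sqrt{6}}}{15898} = \frac{\sqrt{195 + 546 \sqrt{6}}}{2} \cdot \frac{1}{15898} = \frac{\sqrt{195 + 546 \sqrt{6}}}{31796}$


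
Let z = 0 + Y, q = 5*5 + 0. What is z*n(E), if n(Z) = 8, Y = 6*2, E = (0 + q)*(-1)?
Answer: 96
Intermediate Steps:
q = 25 (q = 25 + 0 = 25)
E = -25 (E = (0 + 25)*(-1) = 25*(-1) = -25)
Y = 12
z = 12 (z = 0 + 12 = 12)
z*n(E) = 12*8 = 96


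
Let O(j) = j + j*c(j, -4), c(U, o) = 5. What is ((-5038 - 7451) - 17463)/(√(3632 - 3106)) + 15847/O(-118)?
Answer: -15847/708 - 14976*√526/263 ≈ -1328.4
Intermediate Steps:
O(j) = 6*j (O(j) = j + j*5 = j + 5*j = 6*j)
((-5038 - 7451) - 17463)/(√(3632 - 3106)) + 15847/O(-118) = ((-5038 - 7451) - 17463)/(√(3632 - 3106)) + 15847/((6*(-118))) = (-12489 - 17463)/(√526) + 15847/(-708) = -14976*√526/263 + 15847*(-1/708) = -14976*√526/263 - 15847/708 = -15847/708 - 14976*√526/263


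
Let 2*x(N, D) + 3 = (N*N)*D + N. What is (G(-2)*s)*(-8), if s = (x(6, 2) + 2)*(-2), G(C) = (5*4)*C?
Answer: -25280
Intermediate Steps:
x(N, D) = -3/2 + N/2 + D*N**2/2 (x(N, D) = -3/2 + ((N*N)*D + N)/2 = -3/2 + (N**2*D + N)/2 = -3/2 + (D*N**2 + N)/2 = -3/2 + (N + D*N**2)/2 = -3/2 + (N/2 + D*N**2/2) = -3/2 + N/2 + D*N**2/2)
G(C) = 20*C
s = -79 (s = ((-3/2 + (1/2)*6 + (1/2)*2*6**2) + 2)*(-2) = ((-3/2 + 3 + (1/2)*2*36) + 2)*(-2) = ((-3/2 + 3 + 36) + 2)*(-2) = (75/2 + 2)*(-2) = (79/2)*(-2) = -79)
(G(-2)*s)*(-8) = ((20*(-2))*(-79))*(-8) = -40*(-79)*(-8) = 3160*(-8) = -25280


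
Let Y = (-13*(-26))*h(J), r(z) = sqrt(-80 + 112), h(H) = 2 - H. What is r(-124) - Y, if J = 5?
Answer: 1014 + 4*sqrt(2) ≈ 1019.7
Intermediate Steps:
r(z) = 4*sqrt(2) (r(z) = sqrt(32) = 4*sqrt(2))
Y = -1014 (Y = (-13*(-26))*(2 - 1*5) = 338*(2 - 5) = 338*(-3) = -1014)
r(-124) - Y = 4*sqrt(2) - 1*(-1014) = 4*sqrt(2) + 1014 = 1014 + 4*sqrt(2)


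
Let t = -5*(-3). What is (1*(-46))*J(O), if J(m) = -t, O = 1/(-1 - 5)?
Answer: 690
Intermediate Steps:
t = 15
O = -1/6 (O = 1/(-6) = -1/6 ≈ -0.16667)
J(m) = -15 (J(m) = -1*15 = -15)
(1*(-46))*J(O) = (1*(-46))*(-15) = -46*(-15) = 690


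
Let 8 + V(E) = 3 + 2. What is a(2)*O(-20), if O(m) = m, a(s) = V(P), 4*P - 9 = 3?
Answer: 60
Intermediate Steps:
P = 3 (P = 9/4 + (1/4)*3 = 9/4 + 3/4 = 3)
V(E) = -3 (V(E) = -8 + (3 + 2) = -8 + 5 = -3)
a(s) = -3
a(2)*O(-20) = -3*(-20) = 60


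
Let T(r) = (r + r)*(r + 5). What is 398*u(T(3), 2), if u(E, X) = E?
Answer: 19104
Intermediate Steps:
T(r) = 2*r*(5 + r) (T(r) = (2*r)*(5 + r) = 2*r*(5 + r))
398*u(T(3), 2) = 398*(2*3*(5 + 3)) = 398*(2*3*8) = 398*48 = 19104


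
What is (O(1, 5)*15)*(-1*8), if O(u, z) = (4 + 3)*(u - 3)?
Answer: 1680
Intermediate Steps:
O(u, z) = -21 + 7*u (O(u, z) = 7*(-3 + u) = -21 + 7*u)
(O(1, 5)*15)*(-1*8) = ((-21 + 7*1)*15)*(-1*8) = ((-21 + 7)*15)*(-8) = -14*15*(-8) = -210*(-8) = 1680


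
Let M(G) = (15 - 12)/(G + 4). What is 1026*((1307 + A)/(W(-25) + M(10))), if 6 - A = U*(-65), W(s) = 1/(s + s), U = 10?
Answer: 176228325/17 ≈ 1.0366e+7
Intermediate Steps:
M(G) = 3/(4 + G)
W(s) = 1/(2*s)
A = 656 (A = 6 - 10*(-65) = 6 - 1*(-650) = 6 + 650 = 656)
1026*((1307 + A)/(W(-25) + M(10))) = 1026*((1307 + 656)/((½)/(-25) + 3/(4 + 10))) = 1026*(1963/((½)*(-1/25) + 3/14)) = 1026*(1963/(-1/50 + 3*(1/14))) = 1026*(1963/(-1/50 + 3/14)) = 1026*(1963/(34/175)) = 1026*(1963*(175/34)) = 1026*(343525/34) = 176228325/17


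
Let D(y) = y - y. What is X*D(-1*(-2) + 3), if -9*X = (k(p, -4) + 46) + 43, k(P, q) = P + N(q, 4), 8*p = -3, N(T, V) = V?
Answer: 0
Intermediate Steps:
p = -3/8 (p = (⅛)*(-3) = -3/8 ≈ -0.37500)
k(P, q) = 4 + P (k(P, q) = P + 4 = 4 + P)
D(y) = 0
X = -247/24 (X = -(((4 - 3/8) + 46) + 43)/9 = -((29/8 + 46) + 43)/9 = -(397/8 + 43)/9 = -⅑*741/8 = -247/24 ≈ -10.292)
X*D(-1*(-2) + 3) = -247/24*0 = 0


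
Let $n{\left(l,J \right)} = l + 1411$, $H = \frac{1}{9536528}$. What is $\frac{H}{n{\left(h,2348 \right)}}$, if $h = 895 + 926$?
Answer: $\frac{1}{30822058496} \approx 3.2444 \cdot 10^{-11}$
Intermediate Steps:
$H = \frac{1}{9536528} \approx 1.0486 \cdot 10^{-7}$
$h = 1821$
$n{\left(l,J \right)} = 1411 + l$
$\frac{H}{n{\left(h,2348 \right)}} = \frac{1}{9536528 \left(1411 + 1821\right)} = \frac{1}{9536528 \cdot 3232} = \frac{1}{9536528} \cdot \frac{1}{3232} = \frac{1}{30822058496}$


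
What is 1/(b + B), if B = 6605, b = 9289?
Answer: 1/15894 ≈ 6.2917e-5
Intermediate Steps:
1/(b + B) = 1/(9289 + 6605) = 1/15894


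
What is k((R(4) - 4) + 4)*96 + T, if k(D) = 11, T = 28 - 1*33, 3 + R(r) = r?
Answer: 1051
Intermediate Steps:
R(r) = -3 + r
T = -5 (T = 28 - 33 = -5)
k((R(4) - 4) + 4)*96 + T = 11*96 - 5 = 1056 - 5 = 1051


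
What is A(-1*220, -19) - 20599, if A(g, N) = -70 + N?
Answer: -20688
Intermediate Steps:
A(-1*220, -19) - 20599 = (-70 - 19) - 20599 = -89 - 20599 = -20688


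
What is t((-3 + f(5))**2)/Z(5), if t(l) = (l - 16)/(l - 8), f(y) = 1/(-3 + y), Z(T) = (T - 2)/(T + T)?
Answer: 130/7 ≈ 18.571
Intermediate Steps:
Z(T) = (-2 + T)/(2*T) (Z(T) = (-2 + T)/((2*T)) = (-2 + T)*(1/(2*T)) = (-2 + T)/(2*T))
t(l) = (-16 + l)/(-8 + l)
t((-3 + f(5))**2)/Z(5) = ((-16 + (-3 + 1/(-3 + 5))**2)/(-8 + (-3 + 1/(-3 + 5))**2))/(((1/2)*(-2 + 5)/5)) = ((-16 + (-3 + 1/2)**2)/(-8 + (-3 + 1/2)**2))/(((1/2)*(1/5)*3)) = ((-16 + (-3 + 1/2)**2)/(-8 + (-3 + 1/2)**2))/(3/10) = ((-16 + (-5/2)**2)/(-8 + (-5/2)**2))*(10/3) = ((-16 + 25/4)/(-8 + 25/4))*(10/3) = (-39/4/(-7/4))*(10/3) = -4/7*(-39/4)*(10/3) = (39/7)*(10/3) = 130/7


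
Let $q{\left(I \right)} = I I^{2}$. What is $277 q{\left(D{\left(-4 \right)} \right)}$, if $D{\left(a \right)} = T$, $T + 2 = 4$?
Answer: $2216$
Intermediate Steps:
$T = 2$ ($T = -2 + 4 = 2$)
$D{\left(a \right)} = 2$
$q{\left(I \right)} = I^{3}$
$277 q{\left(D{\left(-4 \right)} \right)} = 277 \cdot 2^{3} = 277 \cdot 8 = 2216$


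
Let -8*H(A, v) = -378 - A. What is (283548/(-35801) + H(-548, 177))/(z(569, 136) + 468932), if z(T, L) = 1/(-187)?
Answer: -781150799/12557599286732 ≈ -6.2205e-5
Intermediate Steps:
z(T, L) = -1/187
H(A, v) = 189/4 + A/8 (H(A, v) = -(-378 - A)/8 = 189/4 + A/8)
(283548/(-35801) + H(-548, 177))/(z(569, 136) + 468932) = (283548/(-35801) + (189/4 + (⅛)*(-548)))/(-1/187 + 468932) = (283548*(-1/35801) + (189/4 - 137/2))/(87690283/187) = (-283548/35801 - 85/4)*(187/87690283) = -4177277/143204*187/87690283 = -781150799/12557599286732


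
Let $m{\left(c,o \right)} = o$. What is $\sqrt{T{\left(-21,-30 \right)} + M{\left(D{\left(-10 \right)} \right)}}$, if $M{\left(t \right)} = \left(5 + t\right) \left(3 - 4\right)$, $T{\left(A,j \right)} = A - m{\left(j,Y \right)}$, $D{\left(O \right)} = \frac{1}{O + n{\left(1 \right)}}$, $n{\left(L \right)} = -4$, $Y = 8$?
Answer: $\frac{5 i \sqrt{266}}{14} \approx 5.8248 i$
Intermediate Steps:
$D{\left(O \right)} = \frac{1}{-4 + O}$ ($D{\left(O \right)} = \frac{1}{O - 4} = \frac{1}{-4 + O}$)
$T{\left(A,j \right)} = -8 + A$ ($T{\left(A,j \right)} = A - 8 = -8 + A$)
$M{\left(t \right)} = -5 - t$ ($M{\left(t \right)} = \left(5 + t\right) \left(3 - 4\right) = \left(5 + t\right) \left(-1\right) = -5 - t$)
$\sqrt{T{\left(-21,-30 \right)} + M{\left(D{\left(-10 \right)} \right)}} = \sqrt{\left(-8 - 21\right) - \left(5 + \frac{1}{-4 - 10}\right)} = \sqrt{-29 - \frac{69}{14}} = \sqrt{- \frac{475}{14}} = \frac{5 i \sqrt{266}}{14}$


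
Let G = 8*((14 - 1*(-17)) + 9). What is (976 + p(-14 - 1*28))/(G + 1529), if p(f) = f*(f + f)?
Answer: 4504/1849 ≈ 2.4359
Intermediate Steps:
p(f) = 2*f**2 (p(f) = f*(2*f) = 2*f**2)
G = 320 (G = 8*((14 + 17) + 9) = 8*(31 + 9) = 8*40 = 320)
(976 + p(-14 - 1*28))/(G + 1529) = (976 + 2*(-14 - 1*28)**2)/(320 + 1529) = (976 + 2*(-14 - 28)**2)/1849 = (976 + 2*(-42)**2)*(1/1849) = (976 + 2*1764)*(1/1849) = (976 + 3528)*(1/1849) = 4504*(1/1849) = 4504/1849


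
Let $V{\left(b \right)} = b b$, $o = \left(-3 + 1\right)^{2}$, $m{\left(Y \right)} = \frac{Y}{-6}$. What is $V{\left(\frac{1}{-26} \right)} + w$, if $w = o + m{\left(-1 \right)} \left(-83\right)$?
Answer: $- \frac{19939}{2028} \approx -9.8318$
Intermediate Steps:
$m{\left(Y \right)} = - \frac{Y}{6}$ ($m{\left(Y \right)} = Y \left(- \frac{1}{6}\right) = - \frac{Y}{6}$)
$o = 4$ ($o = \left(-2\right)^{2} = 4$)
$V{\left(b \right)} = b^{2}$
$w = - \frac{59}{6}$ ($w = 4 + \left(- \frac{1}{6}\right) \left(-1\right) \left(-83\right) = 4 + \frac{1}{6} \left(-83\right) = 4 - \frac{83}{6} = - \frac{59}{6} \approx -9.8333$)
$V{\left(\frac{1}{-26} \right)} + w = \left(\frac{1}{-26}\right)^{2} - \frac{59}{6} = \left(- \frac{1}{26}\right)^{2} - \frac{59}{6} = \frac{1}{676} - \frac{59}{6} = - \frac{19939}{2028}$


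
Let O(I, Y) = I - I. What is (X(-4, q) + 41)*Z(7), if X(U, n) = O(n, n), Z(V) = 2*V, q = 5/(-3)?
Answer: 574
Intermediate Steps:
q = -5/3 (q = 5*(-⅓) = -5/3 ≈ -1.6667)
O(I, Y) = 0
X(U, n) = 0
(X(-4, q) + 41)*Z(7) = (0 + 41)*(2*7) = 41*14 = 574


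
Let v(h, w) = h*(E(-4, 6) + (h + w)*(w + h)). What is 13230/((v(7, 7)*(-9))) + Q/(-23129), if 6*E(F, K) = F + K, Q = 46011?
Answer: -41671749/13622981 ≈ -3.0589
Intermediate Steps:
E(F, K) = F/6 + K/6 (E(F, K) = (F + K)/6 = F/6 + K/6)
v(h, w) = h*(1/3 + (h + w)**2) (v(h, w) = h*(((1/6)*(-4) + (1/6)*6) + (h + w)*(w + h)) = h*((-2/3 + 1) + (h + w)*(h + w)) = h*(1/3 + (h + w)**2))
13230/((v(7, 7)*(-9))) + Q/(-23129) = 13230/((((1/3)*7 + 7*(7 + 7)**2)*(-9))) + 46011/(-23129) = 13230/(((7/3 + 7*14**2)*(-9))) + 46011*(-1/23129) = 13230/(((7/3 + 7*196)*(-9))) - 46011/23129 = 13230/(((7/3 + 1372)*(-9))) - 46011/23129 = 13230/(((4123/3)*(-9))) - 46011/23129 = 13230/(-12369) - 46011/23129 = 13230*(-1/12369) - 46011/23129 = -630/589 - 46011/23129 = -41671749/13622981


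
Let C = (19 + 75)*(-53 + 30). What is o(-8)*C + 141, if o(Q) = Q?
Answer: 17437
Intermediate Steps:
C = -2162 (C = 94*(-23) = -2162)
o(-8)*C + 141 = -8*(-2162) + 141 = 17296 + 141 = 17437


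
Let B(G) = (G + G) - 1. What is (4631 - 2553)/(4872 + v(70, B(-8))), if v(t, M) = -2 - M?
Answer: 2078/4887 ≈ 0.42521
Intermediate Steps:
B(G) = -1 + 2*G (B(G) = 2*G - 1 = -1 + 2*G)
(4631 - 2553)/(4872 + v(70, B(-8))) = (4631 - 2553)/(4872 + (-2 - (-1 + 2*(-8)))) = 2078/(4872 + (-2 - (-1 - 16))) = 2078/(4872 + (-2 - 1*(-17))) = 2078/(4872 + (-2 + 17)) = 2078/(4872 + 15) = 2078/4887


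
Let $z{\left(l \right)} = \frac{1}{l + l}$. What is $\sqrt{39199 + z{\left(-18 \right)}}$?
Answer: $\frac{\sqrt{1411163}}{6} \approx 197.99$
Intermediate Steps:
$z{\left(l \right)} = \frac{1}{2 l}$
$\sqrt{39199 + z{\left(-18 \right)}} = \sqrt{39199 + \frac{1}{2 \left(-18\right)}} = \sqrt{39199 + \frac{1}{2} \left(- \frac{1}{18}\right)} = \sqrt{39199 - \frac{1}{36}} = \sqrt{\frac{1411163}{36}} = \frac{\sqrt{1411163}}{6}$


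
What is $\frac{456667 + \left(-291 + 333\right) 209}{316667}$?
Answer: $\frac{465445}{316667} \approx 1.4698$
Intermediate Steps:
$\frac{456667 + \left(-291 + 333\right) 209}{316667} = \left(456667 + 42 \cdot 209\right) \frac{1}{316667} = \left(456667 + 8778\right) \frac{1}{316667} = 465445 \cdot \frac{1}{316667} = \frac{465445}{316667}$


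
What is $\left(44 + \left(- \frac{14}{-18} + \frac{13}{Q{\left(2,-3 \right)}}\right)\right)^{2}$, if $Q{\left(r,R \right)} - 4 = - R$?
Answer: $\frac{8631844}{3969} \approx 2174.8$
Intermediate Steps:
$Q{\left(r,R \right)} = 4 - R$
$\left(44 + \left(- \frac{14}{-18} + \frac{13}{Q{\left(2,-3 \right)}}\right)\right)^{2} = \left(44 - \left(- \frac{7}{9} - \frac{13}{4 - -3}\right)\right)^{2} = \left(44 - \left(- \frac{7}{9} - \frac{13}{4 + 3}\right)\right)^{2} = \left(44 + \left(\frac{7}{9} + \frac{13}{7}\right)\right)^{2} = \left(44 + \frac{166}{63}\right)^{2} = \left(\frac{2938}{63}\right)^{2} = \frac{8631844}{3969}$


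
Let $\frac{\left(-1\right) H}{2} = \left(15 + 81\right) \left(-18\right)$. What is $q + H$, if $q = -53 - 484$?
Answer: $2919$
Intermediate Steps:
$q = -537$ ($q = -53 - 484 = -537$)
$H = 3456$ ($H = - 2 \left(15 + 81\right) \left(-18\right) = - 2 \cdot 96 \left(-18\right) = \left(-2\right) \left(-1728\right) = 3456$)
$q + H = -537 + 3456 = 2919$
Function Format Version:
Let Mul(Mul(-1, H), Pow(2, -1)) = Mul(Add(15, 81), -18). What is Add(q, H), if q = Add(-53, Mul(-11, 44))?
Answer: 2919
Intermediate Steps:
q = -537 (q = Add(-53, -484) = -537)
H = 3456 (H = Mul(-2, Mul(Add(15, 81), -18)) = Mul(-2, Mul(96, -18)) = Mul(-2, -1728) = 3456)
Add(q, H) = Add(-537, 3456) = 2919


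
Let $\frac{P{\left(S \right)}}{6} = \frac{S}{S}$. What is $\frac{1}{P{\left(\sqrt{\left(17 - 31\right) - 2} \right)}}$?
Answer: $\frac{1}{6} \approx 0.16667$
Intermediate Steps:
$P{\left(S \right)} = 6$ ($P{\left(S \right)} = 6 \frac{S}{S} = 6 \cdot 1 = 6$)
$\frac{1}{P{\left(\sqrt{\left(17 - 31\right) - 2} \right)}} = \frac{1}{6}$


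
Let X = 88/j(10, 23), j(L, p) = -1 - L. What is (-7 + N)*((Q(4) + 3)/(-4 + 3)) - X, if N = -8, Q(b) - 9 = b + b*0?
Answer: 248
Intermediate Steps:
Q(b) = 9 + b (Q(b) = 9 + (b + b*0) = 9 + (b + 0) = 9 + b)
X = -8 (X = 88/(-1 - 1*10) = 88/(-1 - 10) = 88/(-11) = 88*(-1/11) = -8)
(-7 + N)*((Q(4) + 3)/(-4 + 3)) - X = (-7 - 8)*(((9 + 4) + 3)/(-4 + 3)) - 1*(-8) = -15*(13 + 3)/(-1) + 8 = -240*(-1) + 8 = -15*(-16) + 8 = 240 + 8 = 248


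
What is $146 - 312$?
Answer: $-166$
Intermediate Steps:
$146 - 312 = -166$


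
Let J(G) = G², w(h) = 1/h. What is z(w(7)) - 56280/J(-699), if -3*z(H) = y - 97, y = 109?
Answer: -670228/162867 ≈ -4.1152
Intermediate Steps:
z(H) = -4 (z(H) = -(109 - 97)/3 = -⅓*12 = -4)
z(w(7)) - 56280/J(-699) = -4 - 56280/((-699)²) = -4 - 56280/488601 = -4 - 1*18760/162867 = -4 - 18760/162867 = -670228/162867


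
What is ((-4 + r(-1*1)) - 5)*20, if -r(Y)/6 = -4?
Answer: 300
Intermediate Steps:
r(Y) = 24 (r(Y) = -6*(-4) = 24)
((-4 + r(-1*1)) - 5)*20 = ((-4 + 24) - 5)*20 = (20 - 5)*20 = 15*20 = 300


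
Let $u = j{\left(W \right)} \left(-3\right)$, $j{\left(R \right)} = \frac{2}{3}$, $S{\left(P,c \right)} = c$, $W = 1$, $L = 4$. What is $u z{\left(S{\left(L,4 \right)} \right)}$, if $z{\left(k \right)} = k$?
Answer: $-8$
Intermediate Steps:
$j{\left(R \right)} = \frac{2}{3}$ ($j{\left(R \right)} = 2 \cdot \frac{1}{3} = \frac{2}{3}$)
$u = -2$ ($u = \frac{2}{3} \left(-3\right) = -2$)
$u z{\left(S{\left(L,4 \right)} \right)} = \left(-2\right) 4 = -8$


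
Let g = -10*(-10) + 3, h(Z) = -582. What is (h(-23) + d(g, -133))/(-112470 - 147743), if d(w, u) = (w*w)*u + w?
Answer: 1411476/260213 ≈ 5.4243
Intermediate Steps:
g = 103 (g = 100 + 3 = 103)
d(w, u) = w + u*w² (d(w, u) = w²*u + w = u*w² + w = w + u*w²)
(h(-23) + d(g, -133))/(-112470 - 147743) = (-582 + 103*(1 - 133*103))/(-112470 - 147743) = (-582 + 103*(1 - 13699))/(-260213) = (-582 + 103*(-13698))*(-1/260213) = (-582 - 1410894)*(-1/260213) = -1411476*(-1/260213) = 1411476/260213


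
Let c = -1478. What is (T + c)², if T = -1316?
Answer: 7806436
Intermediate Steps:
(T + c)² = (-1316 - 1478)² = (-2794)² = 7806436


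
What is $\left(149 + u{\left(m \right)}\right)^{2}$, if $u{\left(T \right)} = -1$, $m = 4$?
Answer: $21904$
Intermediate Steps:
$\left(149 + u{\left(m \right)}\right)^{2} = \left(149 - 1\right)^{2} = 148^{2} = 21904$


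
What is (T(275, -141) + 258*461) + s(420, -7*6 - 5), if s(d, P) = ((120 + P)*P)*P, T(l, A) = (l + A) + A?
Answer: 280188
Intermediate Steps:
T(l, A) = l + 2*A (T(l, A) = (A + l) + A = l + 2*A)
s(d, P) = P²*(120 + P) (s(d, P) = (P*(120 + P))*P = P²*(120 + P))
(T(275, -141) + 258*461) + s(420, -7*6 - 5) = ((275 + 2*(-141)) + 258*461) + (-7*6 - 5)²*(120 + (-7*6 - 5)) = ((275 - 282) + 118938) + (-42 - 5)²*(120 + (-42 - 5)) = (-7 + 118938) + (-47)²*(120 - 47) = 118931 + 2209*73 = 118931 + 161257 = 280188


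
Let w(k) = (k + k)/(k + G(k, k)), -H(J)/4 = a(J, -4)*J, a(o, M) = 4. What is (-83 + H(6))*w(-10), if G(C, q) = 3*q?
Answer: -179/2 ≈ -89.500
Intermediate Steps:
H(J) = -16*J
w(k) = ½ (w(k) = (k + k)/(k + 3*k) = (2*k)/((4*k)) = (2*k)*(1/(4*k)) = ½)
(-83 + H(6))*w(-10) = (-83 - 16*6)*(½) = (-83 - 96)*(½) = -179*½ = -179/2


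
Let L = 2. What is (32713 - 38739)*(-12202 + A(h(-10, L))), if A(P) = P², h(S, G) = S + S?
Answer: 71118852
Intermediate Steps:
h(S, G) = 2*S
(32713 - 38739)*(-12202 + A(h(-10, L))) = (32713 - 38739)*(-12202 + (2*(-10))²) = -6026*(-12202 + (-20)²) = -6026*(-12202 + 400) = -6026*(-11802) = 71118852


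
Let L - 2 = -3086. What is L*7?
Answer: -21588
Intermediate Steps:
L = -3084 (L = 2 - 3086 = -3084)
L*7 = -3084*7 = -21588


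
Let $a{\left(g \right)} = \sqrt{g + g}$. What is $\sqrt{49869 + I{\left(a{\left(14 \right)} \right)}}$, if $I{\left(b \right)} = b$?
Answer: $\sqrt{49869 + 2 \sqrt{7}} \approx 223.33$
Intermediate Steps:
$a{\left(g \right)} = \sqrt{2} \sqrt{g}$ ($a{\left(g \right)} = \sqrt{2 g} = \sqrt{2} \sqrt{g}$)
$\sqrt{49869 + I{\left(a{\left(14 \right)} \right)}} = \sqrt{49869 + \sqrt{2} \sqrt{14}} = \sqrt{49869 + 2 \sqrt{7}}$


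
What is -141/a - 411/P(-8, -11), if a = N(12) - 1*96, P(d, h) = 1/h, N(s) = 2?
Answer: 9045/2 ≈ 4522.5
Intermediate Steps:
a = -94 (a = 2 - 1*96 = 2 - 96 = -94)
-141/a - 411/P(-8, -11) = -141/(-94) - 411/(1/(-11)) = -141*(-1/94) - 411/(-1/11) = 3/2 - 411*(-11) = 3/2 + 4521 = 9045/2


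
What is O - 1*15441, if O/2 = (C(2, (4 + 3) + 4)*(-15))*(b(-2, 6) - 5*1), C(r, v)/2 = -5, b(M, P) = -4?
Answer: -18141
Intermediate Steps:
C(r, v) = -10 (C(r, v) = 2*(-5) = -10)
O = -2700 (O = 2*((-10*(-15))*(-4 - 5*1)) = 2*(150*(-4 - 5)) = 2*(150*(-9)) = 2*(-1350) = -2700)
O - 1*15441 = -2700 - 1*15441 = -2700 - 15441 = -18141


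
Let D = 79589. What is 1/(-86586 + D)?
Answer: -1/6997 ≈ -0.00014292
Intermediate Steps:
1/(-86586 + D) = 1/(-86586 + 79589) = 1/(-6997) = -1/6997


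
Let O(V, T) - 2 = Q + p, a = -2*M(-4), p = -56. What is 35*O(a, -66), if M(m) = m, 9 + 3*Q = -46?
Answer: -7595/3 ≈ -2531.7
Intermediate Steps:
Q = -55/3 (Q = -3 + (1/3)*(-46) = -3 - 46/3 = -55/3 ≈ -18.333)
a = 8 (a = -2*(-4) = 8)
O(V, T) = -217/3 (O(V, T) = 2 + (-55/3 - 56) = 2 - 223/3 = -217/3)
35*O(a, -66) = 35*(-217/3) = -7595/3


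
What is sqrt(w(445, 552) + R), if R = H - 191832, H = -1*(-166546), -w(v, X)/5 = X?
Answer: I*sqrt(28046) ≈ 167.47*I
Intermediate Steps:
w(v, X) = -5*X
H = 166546
R = -25286 (R = 166546 - 191832 = -25286)
sqrt(w(445, 552) + R) = sqrt(-5*552 - 25286) = sqrt(-2760 - 25286) = sqrt(-28046) = I*sqrt(28046)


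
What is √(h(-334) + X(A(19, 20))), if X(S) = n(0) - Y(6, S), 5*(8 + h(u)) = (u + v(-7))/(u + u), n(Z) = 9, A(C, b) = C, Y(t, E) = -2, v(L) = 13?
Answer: 3*√959415/1670 ≈ 1.7596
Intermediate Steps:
h(u) = -8 + (13 + u)/(10*u) (h(u) = -8 + ((u + 13)/(u + u))/5 = -8 + ((13 + u)/((2*u)))/5 = -8 + ((13 + u)*(1/(2*u)))/5 = -8 + ((13 + u)/(2*u))/5 = -8 + (13 + u)/(10*u))
X(S) = 11 (X(S) = 9 - 1*(-2) = 9 + 2 = 11)
√(h(-334) + X(A(19, 20))) = √((⅒)*(13 - 79*(-334))/(-334) + 11) = √((⅒)*(-1/334)*(13 + 26386) + 11) = √((⅒)*(-1/334)*26399 + 11) = √(-26399/3340 + 11) = √(10341/3340) = 3*√959415/1670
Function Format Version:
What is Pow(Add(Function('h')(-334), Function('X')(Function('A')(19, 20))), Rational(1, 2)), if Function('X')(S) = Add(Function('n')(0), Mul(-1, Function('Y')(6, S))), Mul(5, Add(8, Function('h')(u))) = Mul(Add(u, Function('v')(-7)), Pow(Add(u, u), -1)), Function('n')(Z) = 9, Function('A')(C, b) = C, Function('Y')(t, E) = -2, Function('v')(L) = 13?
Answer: Mul(Rational(3, 1670), Pow(959415, Rational(1, 2))) ≈ 1.7596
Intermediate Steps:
Function('h')(u) = Add(-8, Mul(Rational(1, 10), Pow(u, -1), Add(13, u))) (Function('h')(u) = Add(-8, Mul(Rational(1, 5), Mul(Add(u, 13), Pow(Add(u, u), -1)))) = Add(-8, Mul(Rational(1, 5), Mul(Add(13, u), Pow(Mul(2, u), -1)))) = Add(-8, Mul(Rational(1, 5), Mul(Add(13, u), Mul(Rational(1, 2), Pow(u, -1))))) = Add(-8, Mul(Rational(1, 5), Mul(Rational(1, 2), Pow(u, -1), Add(13, u)))) = Add(-8, Mul(Rational(1, 10), Pow(u, -1), Add(13, u))))
Function('X')(S) = 11 (Function('X')(S) = Add(9, Mul(-1, -2)) = Add(9, 2) = 11)
Pow(Add(Function('h')(-334), Function('X')(Function('A')(19, 20))), Rational(1, 2)) = Pow(Add(Mul(Rational(1, 10), Pow(-334, -1), Add(13, Mul(-79, -334))), 11), Rational(1, 2)) = Pow(Add(Mul(Rational(1, 10), Rational(-1, 334), Add(13, 26386)), 11), Rational(1, 2)) = Pow(Add(Mul(Rational(1, 10), Rational(-1, 334), 26399), 11), Rational(1, 2)) = Pow(Add(Rational(-26399, 3340), 11), Rational(1, 2)) = Pow(Rational(10341, 3340), Rational(1, 2)) = Mul(Rational(3, 1670), Pow(959415, Rational(1, 2)))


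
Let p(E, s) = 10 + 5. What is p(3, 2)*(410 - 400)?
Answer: 150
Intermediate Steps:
p(E, s) = 15
p(3, 2)*(410 - 400) = 15*(410 - 400) = 15*10 = 150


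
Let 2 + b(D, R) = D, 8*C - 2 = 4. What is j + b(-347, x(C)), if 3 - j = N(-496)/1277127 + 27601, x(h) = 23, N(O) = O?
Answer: -35691867773/1277127 ≈ -27947.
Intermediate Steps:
C = 3/4 (C = 1/4 + (1/8)*4 = 1/4 + 1/2 = 3/4 ≈ 0.75000)
b(D, R) = -2 + D
j = -35246150450/1277127 (j = 3 - (-496/1277127 + 27601) = 3 - 1*35249981831/1277127 = 3 - 35249981831/1277127 = -35246150450/1277127 ≈ -27598.)
j + b(-347, x(C)) = -35246150450/1277127 + (-2 - 347) = -35246150450/1277127 - 349 = -35691867773/1277127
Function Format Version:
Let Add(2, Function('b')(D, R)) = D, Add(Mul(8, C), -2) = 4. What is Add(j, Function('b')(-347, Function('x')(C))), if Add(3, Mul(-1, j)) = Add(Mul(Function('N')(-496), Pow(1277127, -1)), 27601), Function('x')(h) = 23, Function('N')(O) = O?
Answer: Rational(-35691867773, 1277127) ≈ -27947.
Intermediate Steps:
C = Rational(3, 4) (C = Add(Rational(1, 4), Mul(Rational(1, 8), 4)) = Add(Rational(1, 4), Rational(1, 2)) = Rational(3, 4) ≈ 0.75000)
Function('b')(D, R) = Add(-2, D)
j = Rational(-35246150450, 1277127) (j = Add(3, Mul(-1, Add(Mul(-496, Pow(1277127, -1)), 27601))) = Add(3, Mul(-1, Add(Mul(-496, Rational(1, 1277127)), 27601))) = Add(3, Mul(-1, Add(Rational(-496, 1277127), 27601))) = Add(3, Mul(-1, Rational(35249981831, 1277127))) = Add(3, Rational(-35249981831, 1277127)) = Rational(-35246150450, 1277127) ≈ -27598.)
Add(j, Function('b')(-347, Function('x')(C))) = Add(Rational(-35246150450, 1277127), Add(-2, -347)) = Add(Rational(-35246150450, 1277127), -349) = Rational(-35691867773, 1277127)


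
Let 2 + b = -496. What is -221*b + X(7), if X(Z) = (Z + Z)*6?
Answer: 110142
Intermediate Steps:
b = -498 (b = -2 - 496 = -498)
X(Z) = 12*Z (X(Z) = (2*Z)*6 = 12*Z)
-221*b + X(7) = -221*(-498) + 12*7 = 110058 + 84 = 110142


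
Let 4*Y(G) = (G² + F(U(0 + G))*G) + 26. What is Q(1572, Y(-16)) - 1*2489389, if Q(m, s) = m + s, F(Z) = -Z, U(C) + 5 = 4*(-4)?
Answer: -4975661/2 ≈ -2.4878e+6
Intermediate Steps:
U(C) = -21 (U(C) = -5 + 4*(-4) = -5 - 16 = -21)
Y(G) = 13/2 + G²/4 + 21*G/4 (Y(G) = ((G² + (-1*(-21))*G) + 26)/4 = ((G² + 21*G) + 26)/4 = (26 + G² + 21*G)/4 = 13/2 + G²/4 + 21*G/4)
Q(1572, Y(-16)) - 1*2489389 = (1572 + (13/2 + (¼)*(-16)² + (21/4)*(-16))) - 1*2489389 = (1572 + (13/2 + (¼)*256 - 84)) - 2489389 = (1572 + (13/2 + 64 - 84)) - 2489389 = (1572 - 27/2) - 2489389 = 3117/2 - 2489389 = -4975661/2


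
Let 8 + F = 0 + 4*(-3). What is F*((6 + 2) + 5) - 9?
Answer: -269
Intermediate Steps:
F = -20 (F = -8 + (0 + 4*(-3)) = -8 + (0 - 12) = -8 - 12 = -20)
F*((6 + 2) + 5) - 9 = -20*((6 + 2) + 5) - 9 = -20*(8 + 5) - 9 = -20*13 - 9 = -260 - 9 = -269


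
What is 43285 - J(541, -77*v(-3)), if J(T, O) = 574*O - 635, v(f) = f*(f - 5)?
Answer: 1104672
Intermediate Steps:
v(f) = f*(-5 + f)
J(T, O) = -635 + 574*O
43285 - J(541, -77*v(-3)) = 43285 - (-635 + 574*(-(-231)*(-5 - 3))) = 43285 - (-635 + 574*(-(-231)*(-8))) = 43285 - (-635 + 574*(-77*24)) = 43285 - (-635 + 574*(-1848)) = 43285 - (-635 - 1060752) = 43285 - 1*(-1061387) = 43285 + 1061387 = 1104672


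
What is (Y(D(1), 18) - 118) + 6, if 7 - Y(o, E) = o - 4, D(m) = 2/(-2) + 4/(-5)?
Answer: -496/5 ≈ -99.200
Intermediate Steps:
D(m) = -9/5 (D(m) = 2*(-½) + 4*(-⅕) = -1 - ⅘ = -9/5)
Y(o, E) = 11 - o (Y(o, E) = 7 - (o - 4) = 7 - (-4 + o) = 7 + (4 - o) = 11 - o)
(Y(D(1), 18) - 118) + 6 = ((11 - 1*(-9/5)) - 118) + 6 = ((11 + 9/5) - 118) + 6 = (64/5 - 118) + 6 = -526/5 + 6 = -496/5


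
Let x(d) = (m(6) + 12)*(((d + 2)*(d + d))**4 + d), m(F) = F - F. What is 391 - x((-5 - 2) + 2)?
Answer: -9719549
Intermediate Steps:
m(F) = 0
x(d) = 12*d + 192*d**4*(2 + d)**4 (x(d) = (0 + 12)*(((d + 2)*(d + d))**4 + d) = 12*(((2 + d)*(2*d))**4 + d) = 12*((2*d*(2 + d))**4 + d) = 12*(16*d**4*(2 + d)**4 + d) = 12*(d + 16*d**4*(2 + d)**4) = 12*d + 192*d**4*(2 + d)**4)
391 - x((-5 - 2) + 2) = 391 - (12*((-5 - 2) + 2) + 192*((-5 - 2) + 2)**4*(2 + ((-5 - 2) + 2))**4) = 391 - (12*(-7 + 2) + 192*(-7 + 2)**4*(2 + (-7 + 2))**4) = 391 - (12*(-5) + 192*(-5)**4*(2 - 5)**4) = 391 - (-60 + 192*625*(-3)**4) = 391 - (-60 + 192*625*81) = 391 - (-60 + 9720000) = 391 - 1*9719940 = 391 - 9719940 = -9719549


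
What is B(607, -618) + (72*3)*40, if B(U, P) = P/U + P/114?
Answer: 99570857/11533 ≈ 8633.6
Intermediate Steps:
B(U, P) = P/114 + P/U (B(U, P) = P/U + P*(1/114) = P/U + P/114 = P/114 + P/U)
B(607, -618) + (72*3)*40 = ((1/114)*(-618) - 618/607) + (72*3)*40 = (-103/19 - 618*1/607) + 216*40 = (-103/19 - 618/607) + 8640 = -74263/11533 + 8640 = 99570857/11533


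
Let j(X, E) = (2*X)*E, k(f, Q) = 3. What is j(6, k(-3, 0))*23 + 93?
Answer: 921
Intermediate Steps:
j(X, E) = 2*E*X
j(6, k(-3, 0))*23 + 93 = (2*3*6)*23 + 93 = 36*23 + 93 = 828 + 93 = 921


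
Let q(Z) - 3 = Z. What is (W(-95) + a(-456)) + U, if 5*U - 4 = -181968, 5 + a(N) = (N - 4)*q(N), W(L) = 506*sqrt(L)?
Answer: 859911/5 + 506*I*sqrt(95) ≈ 1.7198e+5 + 4931.9*I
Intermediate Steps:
q(Z) = 3 + Z
a(N) = -5 + (-4 + N)*(3 + N) (a(N) = -5 + (N - 4)*(3 + N) = -5 + (-4 + N)*(3 + N))
U = -181964/5 (U = 4/5 + (1/5)*(-181968) = 4/5 - 181968/5 = -181964/5 ≈ -36393.)
(W(-95) + a(-456)) + U = (506*sqrt(-95) + (-17 + (-456)**2 - 1*(-456))) - 181964/5 = (506*(I*sqrt(95)) + (-17 + 207936 + 456)) - 181964/5 = (506*I*sqrt(95) + 208375) - 181964/5 = (208375 + 506*I*sqrt(95)) - 181964/5 = 859911/5 + 506*I*sqrt(95)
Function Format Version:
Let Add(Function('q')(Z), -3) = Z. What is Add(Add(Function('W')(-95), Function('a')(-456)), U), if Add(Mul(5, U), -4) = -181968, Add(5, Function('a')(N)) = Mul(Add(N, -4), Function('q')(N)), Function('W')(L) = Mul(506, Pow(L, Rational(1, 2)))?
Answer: Add(Rational(859911, 5), Mul(506, I, Pow(95, Rational(1, 2)))) ≈ Add(1.7198e+5, Mul(4931.9, I))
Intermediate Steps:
Function('q')(Z) = Add(3, Z)
Function('a')(N) = Add(-5, Mul(Add(-4, N), Add(3, N))) (Function('a')(N) = Add(-5, Mul(Add(N, -4), Add(3, N))) = Add(-5, Mul(Add(-4, N), Add(3, N))))
U = Rational(-181964, 5) (U = Add(Rational(4, 5), Mul(Rational(1, 5), -181968)) = Add(Rational(4, 5), Rational(-181968, 5)) = Rational(-181964, 5) ≈ -36393.)
Add(Add(Function('W')(-95), Function('a')(-456)), U) = Add(Add(Mul(506, Pow(-95, Rational(1, 2))), Add(-17, Pow(-456, 2), Mul(-1, -456))), Rational(-181964, 5)) = Add(Add(Mul(506, Mul(I, Pow(95, Rational(1, 2)))), Add(-17, 207936, 456)), Rational(-181964, 5)) = Add(Add(Mul(506, I, Pow(95, Rational(1, 2))), 208375), Rational(-181964, 5)) = Add(Add(208375, Mul(506, I, Pow(95, Rational(1, 2)))), Rational(-181964, 5)) = Add(Rational(859911, 5), Mul(506, I, Pow(95, Rational(1, 2))))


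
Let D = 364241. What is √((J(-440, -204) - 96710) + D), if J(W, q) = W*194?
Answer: √182171 ≈ 426.81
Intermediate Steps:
J(W, q) = 194*W
√((J(-440, -204) - 96710) + D) = √((194*(-440) - 96710) + 364241) = √((-85360 - 96710) + 364241) = √(-182070 + 364241) = √182171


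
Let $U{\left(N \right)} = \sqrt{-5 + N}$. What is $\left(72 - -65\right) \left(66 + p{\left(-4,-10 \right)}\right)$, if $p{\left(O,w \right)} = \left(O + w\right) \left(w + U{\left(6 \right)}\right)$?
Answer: $26304$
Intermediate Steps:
$p{\left(O,w \right)} = \left(1 + w\right) \left(O + w\right)$ ($p{\left(O,w \right)} = \left(O + w\right) \left(w + \sqrt{-5 + 6}\right) = \left(O + w\right) \left(w + \sqrt{1}\right) = \left(O + w\right) \left(w + 1\right) = \left(O + w\right) \left(1 + w\right) = \left(1 + w\right) \left(O + w\right)$)
$\left(72 - -65\right) \left(66 + p{\left(-4,-10 \right)}\right) = \left(72 - -65\right) \left(66 - \left(-26 - 100\right)\right) = \left(72 + 65\right) \left(66 + \left(-4 - 10 + 100 + 40\right)\right) = 137 \left(66 + 126\right) = 137 \cdot 192 = 26304$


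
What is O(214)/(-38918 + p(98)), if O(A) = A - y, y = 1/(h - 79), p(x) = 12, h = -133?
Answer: -45369/8248072 ≈ -0.0055006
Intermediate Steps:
y = -1/212 (y = 1/(-133 - 79) = 1/(-212) = -1/212 ≈ -0.0047170)
O(A) = 1/212 + A (O(A) = A - 1*(-1/212) = A + 1/212 = 1/212 + A)
O(214)/(-38918 + p(98)) = (1/212 + 214)/(-38918 + 12) = (45369/212)/(-38906) = (45369/212)*(-1/38906) = -45369/8248072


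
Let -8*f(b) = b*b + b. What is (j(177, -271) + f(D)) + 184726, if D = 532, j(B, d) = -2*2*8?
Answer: 298499/2 ≈ 1.4925e+5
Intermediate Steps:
j(B, d) = -32 (j(B, d) = -4*8 = -32)
f(b) = -b/8 - b²/8 (f(b) = -(b*b + b)/8 = -(b² + b)/8 = -(b + b²)/8 = -b/8 - b²/8)
(j(177, -271) + f(D)) + 184726 = (-32 - ⅛*532*(1 + 532)) + 184726 = (-32 - ⅛*532*533) + 184726 = (-32 - 70889/2) + 184726 = -70953/2 + 184726 = 298499/2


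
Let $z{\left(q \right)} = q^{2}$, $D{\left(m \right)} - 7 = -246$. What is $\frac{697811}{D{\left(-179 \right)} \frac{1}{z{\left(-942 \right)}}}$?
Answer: $- \frac{619212360204}{239} \approx -2.5908 \cdot 10^{9}$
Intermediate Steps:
$D{\left(m \right)} = -239$ ($D{\left(m \right)} = 7 - 246 = -239$)
$\frac{697811}{D{\left(-179 \right)} \frac{1}{z{\left(-942 \right)}}} = \frac{697811}{\left(-239\right) \frac{1}{\left(-942\right)^{2}}} = \frac{697811}{\left(-239\right) \frac{1}{887364}} = \frac{697811}{- \frac{239}{887364}} = 697811 \left(- \frac{887364}{239}\right) = - \frac{619212360204}{239}$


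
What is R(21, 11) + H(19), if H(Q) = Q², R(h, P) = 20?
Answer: 381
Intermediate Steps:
R(21, 11) + H(19) = 20 + 19² = 20 + 361 = 381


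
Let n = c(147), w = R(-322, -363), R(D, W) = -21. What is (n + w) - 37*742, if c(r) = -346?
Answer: -27821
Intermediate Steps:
w = -21
n = -346
(n + w) - 37*742 = (-346 - 21) - 37*742 = -367 - 27454 = -27821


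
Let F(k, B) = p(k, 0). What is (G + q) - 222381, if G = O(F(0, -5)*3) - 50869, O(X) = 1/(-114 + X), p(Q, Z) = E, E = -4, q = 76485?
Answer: -24792391/126 ≈ -1.9677e+5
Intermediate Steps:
p(Q, Z) = -4
F(k, B) = -4
G = -6409495/126 (G = 1/(-114 - 4*3) - 50869 = 1/(-114 - 12) - 50869 = 1/(-126) - 50869 = -1/126 - 50869 = -6409495/126 ≈ -50869.)
(G + q) - 222381 = (-6409495/126 + 76485) - 222381 = 3227615/126 - 222381 = -24792391/126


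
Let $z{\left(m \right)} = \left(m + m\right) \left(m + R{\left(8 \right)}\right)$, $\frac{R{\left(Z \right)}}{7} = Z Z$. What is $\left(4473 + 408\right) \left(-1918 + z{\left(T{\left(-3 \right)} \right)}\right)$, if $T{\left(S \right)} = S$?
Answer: $-22394028$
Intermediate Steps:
$R{\left(Z \right)} = 7 Z^{2}$ ($R{\left(Z \right)} = 7 Z Z = 7 Z^{2}$)
$z{\left(m \right)} = 2 m \left(448 + m\right)$ ($z{\left(m \right)} = \left(m + m\right) \left(m + 7 \cdot 8^{2}\right) = 2 m \left(m + 7 \cdot 64\right) = 2 m \left(m + 448\right) = 2 m \left(448 + m\right)$)
$\left(4473 + 408\right) \left(-1918 + z{\left(T{\left(-3 \right)} \right)}\right) = \left(4473 + 408\right) \left(-1918 + 2 \left(-3\right) \left(448 - 3\right)\right) = 4881 \left(-1918 + 2 \left(-3\right) 445\right) = 4881 \left(-1918 - 2670\right) = 4881 \left(-4588\right) = -22394028$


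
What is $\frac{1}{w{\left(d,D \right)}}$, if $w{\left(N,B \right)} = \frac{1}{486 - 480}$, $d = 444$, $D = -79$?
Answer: $6$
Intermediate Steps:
$w{\left(N,B \right)} = \frac{1}{6}$ ($w{\left(N,B \right)} = \frac{1}{486 - 480} = \frac{1}{6}$)
$\frac{1}{w{\left(d,D \right)}} = \frac{1}{\frac{1}{6}} = 6$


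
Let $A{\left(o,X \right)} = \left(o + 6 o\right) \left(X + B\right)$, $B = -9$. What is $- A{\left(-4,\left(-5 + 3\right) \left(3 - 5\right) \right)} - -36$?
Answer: $-104$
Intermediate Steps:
$A{\left(o,X \right)} = 7 o \left(-9 + X\right)$ ($A{\left(o,X \right)} = \left(o + 6 o\right) \left(X - 9\right) = 7 o \left(-9 + X\right)$)
$- A{\left(-4,\left(-5 + 3\right) \left(3 - 5\right) \right)} - -36 = - 7 \left(-4\right) \left(-9 + \left(-5 + 3\right) \left(3 - 5\right)\right) - -36 = - 7 \left(-4\right) \left(-9 - -4\right) + \left(-40 + 76\right) = - 7 \left(-4\right) \left(-9 + 4\right) + 36 = - 7 \left(-4\right) \left(-5\right) + 36 = \left(-1\right) 140 + 36 = -140 + 36 = -104$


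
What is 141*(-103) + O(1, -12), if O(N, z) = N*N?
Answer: -14522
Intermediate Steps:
O(N, z) = N**2
141*(-103) + O(1, -12) = 141*(-103) + 1**2 = -14523 + 1 = -14522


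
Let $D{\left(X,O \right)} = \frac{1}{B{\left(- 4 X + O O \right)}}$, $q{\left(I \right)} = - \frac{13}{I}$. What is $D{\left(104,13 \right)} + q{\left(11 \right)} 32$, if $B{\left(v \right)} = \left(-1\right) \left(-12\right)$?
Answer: $- \frac{4981}{132} \approx -37.735$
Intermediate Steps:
$B{\left(v \right)} = 12$
$D{\left(X,O \right)} = \frac{1}{12}$
$D{\left(104,13 \right)} + q{\left(11 \right)} 32 = \frac{1}{12} + - \frac{13}{11} \cdot 32 = \frac{1}{12} + \left(-13\right) \frac{1}{11} \cdot 32 = \frac{1}{12} - \frac{416}{11} = - \frac{4981}{132}$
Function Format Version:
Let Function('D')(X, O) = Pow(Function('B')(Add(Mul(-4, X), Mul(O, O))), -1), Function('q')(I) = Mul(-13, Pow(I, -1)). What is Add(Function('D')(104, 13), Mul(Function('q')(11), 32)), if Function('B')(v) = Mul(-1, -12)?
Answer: Rational(-4981, 132) ≈ -37.735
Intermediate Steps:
Function('B')(v) = 12
Function('D')(X, O) = Rational(1, 12) (Function('D')(X, O) = Pow(12, -1) = Rational(1, 12))
Add(Function('D')(104, 13), Mul(Function('q')(11), 32)) = Add(Rational(1, 12), Mul(Mul(-13, Pow(11, -1)), 32)) = Add(Rational(1, 12), Mul(Mul(-13, Rational(1, 11)), 32)) = Add(Rational(1, 12), Mul(Rational(-13, 11), 32)) = Add(Rational(1, 12), Rational(-416, 11)) = Rational(-4981, 132)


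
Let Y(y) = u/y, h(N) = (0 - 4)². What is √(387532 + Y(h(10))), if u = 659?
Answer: 3*√689019/4 ≈ 622.55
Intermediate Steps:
h(N) = 16 (h(N) = (-4)² = 16)
Y(y) = 659/y
√(387532 + Y(h(10))) = √(387532 + 659/16) = √(6201171/16) = 3*√689019/4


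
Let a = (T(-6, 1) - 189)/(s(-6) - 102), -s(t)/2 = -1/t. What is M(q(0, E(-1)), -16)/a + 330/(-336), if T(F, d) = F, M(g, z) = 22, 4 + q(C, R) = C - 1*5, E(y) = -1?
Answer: 346049/32760 ≈ 10.563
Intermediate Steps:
q(C, R) = -9 + C (q(C, R) = -4 + (C - 1*5) = -4 + (C - 5) = -4 + (-5 + C) = -9 + C)
s(t) = 2/t (s(t) = -(-2)/t = 2/t)
a = 585/307 (a = (-6 - 189)/(2/(-6) - 102) = -195/(2*(-⅙) - 102) = -195/(-⅓ - 102) = -195/(-307/3) = -195*(-3/307) = 585/307 ≈ 1.9055)
M(q(0, E(-1)), -16)/a + 330/(-336) = 22/(585/307) + 330/(-336) = 22*(307/585) + 330*(-1/336) = 6754/585 - 55/56 = 346049/32760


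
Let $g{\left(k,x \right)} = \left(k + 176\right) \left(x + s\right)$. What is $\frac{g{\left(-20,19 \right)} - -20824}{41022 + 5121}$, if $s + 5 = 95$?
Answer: $\frac{37828}{46143} \approx 0.8198$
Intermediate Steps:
$s = 90$ ($s = -5 + 95 = 90$)
$g{\left(k,x \right)} = \left(90 + x\right) \left(176 + k\right)$ ($g{\left(k,x \right)} = \left(k + 176\right) \left(x + 90\right) = \left(176 + k\right) \left(90 + x\right) = \left(90 + x\right) \left(176 + k\right)$)
$\frac{g{\left(-20,19 \right)} - -20824}{41022 + 5121} = \frac{\left(15840 + 90 \left(-20\right) + 176 \cdot 19 - 380\right) - -20824}{41022 + 5121} = \frac{\left(15840 - 1800 + 3344 - 380\right) + \left(-2112 + 22936\right)}{46143} = \left(17004 + 20824\right) \frac{1}{46143} = 37828 \cdot \frac{1}{46143} = \frac{37828}{46143}$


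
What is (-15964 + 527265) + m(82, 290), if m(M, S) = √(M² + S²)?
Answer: 511301 + 2*√22706 ≈ 5.1160e+5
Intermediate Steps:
(-15964 + 527265) + m(82, 290) = (-15964 + 527265) + √(82² + 290²) = 511301 + √(6724 + 84100) = 511301 + √90824 = 511301 + 2*√22706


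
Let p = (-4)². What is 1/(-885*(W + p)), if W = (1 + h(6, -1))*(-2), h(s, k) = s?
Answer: -1/1770 ≈ -0.00056497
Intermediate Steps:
W = -14 (W = (1 + 6)*(-2) = 7*(-2) = -14)
p = 16
1/(-885*(W + p)) = 1/(-885*(-14 + 16)) = 1/(-885*2) = 1/(-1770) = -1/1770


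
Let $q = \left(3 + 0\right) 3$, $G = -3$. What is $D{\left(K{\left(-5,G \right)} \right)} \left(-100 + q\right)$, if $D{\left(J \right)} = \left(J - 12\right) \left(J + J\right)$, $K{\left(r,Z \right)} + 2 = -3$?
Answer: $-15470$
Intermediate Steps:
$q = 9$ ($q = 3 \cdot 3 = 9$)
$K{\left(r,Z \right)} = -5$ ($K{\left(r,Z \right)} = -2 - 3 = -5$)
$D{\left(J \right)} = 2 J \left(-12 + J\right)$ ($D{\left(J \right)} = \left(-12 + J\right) 2 J = 2 J \left(-12 + J\right)$)
$D{\left(K{\left(-5,G \right)} \right)} \left(-100 + q\right) = 2 \left(-5\right) \left(-12 - 5\right) \left(-100 + 9\right) = 2 \left(-5\right) \left(-17\right) \left(-91\right) = 170 \left(-91\right) = -15470$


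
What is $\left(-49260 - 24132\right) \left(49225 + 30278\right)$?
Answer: $-5834884176$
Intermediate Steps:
$\left(-49260 - 24132\right) \left(49225 + 30278\right) = \left(-73392\right) 79503 = -5834884176$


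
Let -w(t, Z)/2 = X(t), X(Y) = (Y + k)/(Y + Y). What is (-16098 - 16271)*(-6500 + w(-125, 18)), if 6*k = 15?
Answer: 10521511081/50 ≈ 2.1043e+8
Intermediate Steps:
k = 5/2 (k = (1/6)*15 = 5/2 ≈ 2.5000)
X(Y) = (5/2 + Y)/(2*Y) (X(Y) = (Y + 5/2)/(Y + Y) = (5/2 + Y)/((2*Y)) = (5/2 + Y)*(1/(2*Y)) = (5/2 + Y)/(2*Y))
w(t, Z) = -(5 + 2*t)/(2*t)
(-16098 - 16271)*(-6500 + w(-125, 18)) = (-16098 - 16271)*(-6500 + (-5/2 - 1*(-125))/(-125)) = -32369*(-6500 - (-5/2 + 125)/125) = -32369*(-6500 - 1/125*245/2) = -32369*(-6500 - 49/50) = -32369*(-325049/50) = 10521511081/50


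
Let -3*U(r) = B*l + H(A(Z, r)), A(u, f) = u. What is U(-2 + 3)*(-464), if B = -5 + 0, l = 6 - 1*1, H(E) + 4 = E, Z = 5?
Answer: -3712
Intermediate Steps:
H(E) = -4 + E
l = 5 (l = 6 - 1 = 5)
B = -5
U(r) = 8 (U(r) = -(-5*5 + (-4 + 5))/3 = -(-25 + 1)/3 = -⅓*(-24) = 8)
U(-2 + 3)*(-464) = 8*(-464) = -3712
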